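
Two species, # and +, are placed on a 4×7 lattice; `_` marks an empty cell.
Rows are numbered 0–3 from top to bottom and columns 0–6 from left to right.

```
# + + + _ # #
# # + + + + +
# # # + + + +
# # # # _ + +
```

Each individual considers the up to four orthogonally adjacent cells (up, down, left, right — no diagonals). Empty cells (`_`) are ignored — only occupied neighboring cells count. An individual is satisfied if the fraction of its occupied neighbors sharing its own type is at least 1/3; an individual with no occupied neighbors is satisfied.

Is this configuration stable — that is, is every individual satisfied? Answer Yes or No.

(0,0)# 1/2 satisfied
(0,1)+ 1/3 satisfied
(0,2)+ 3/3 satisfied
(0,3)+ 2/2 satisfied
(0,5)# 1/2 satisfied
(0,6)# 1/2 satisfied
(1,0)# 3/3 satisfied
(1,1)# 2/4 satisfied
(1,2)+ 2/4 satisfied
(1,3)+ 4/4 satisfied
(1,4)+ 3/3 satisfied
(1,5)+ 3/4 satisfied
(1,6)+ 2/3 satisfied
(2,0)# 3/3 satisfied
(2,1)# 4/4 satisfied
(2,2)# 2/4 satisfied
(2,3)+ 2/4 satisfied
(2,4)+ 3/3 satisfied
(2,5)+ 4/4 satisfied
(2,6)+ 3/3 satisfied
(3,0)# 2/2 satisfied
(3,1)# 3/3 satisfied
(3,2)# 3/3 satisfied
(3,3)# 1/2 satisfied
(3,5)+ 2/2 satisfied
(3,6)+ 2/2 satisfied
All meet the threshold, so the configuration is stable.

Yes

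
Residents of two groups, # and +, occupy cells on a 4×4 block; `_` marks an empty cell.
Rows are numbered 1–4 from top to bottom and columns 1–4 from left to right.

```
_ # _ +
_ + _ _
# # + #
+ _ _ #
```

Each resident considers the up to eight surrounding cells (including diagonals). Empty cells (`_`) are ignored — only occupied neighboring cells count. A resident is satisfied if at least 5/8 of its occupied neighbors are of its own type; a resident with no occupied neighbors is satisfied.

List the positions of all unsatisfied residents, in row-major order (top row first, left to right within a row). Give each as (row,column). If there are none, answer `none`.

(1,2), (2,2), (3,1), (3,2), (3,3), (3,4), (4,1), (4,4)

Row 1: (1,2)# 0/1 not · (1,4)+ 0/0 satisfied
Row 2: (2,2)+ 1/4 not
Row 3: (3,1)# 1/3 not · (3,2)# 1/4 not · (3,3)+ 1/4 not · (3,4)# 1/2 not
Row 4: (4,1)+ 0/2 not · (4,4)# 1/2 not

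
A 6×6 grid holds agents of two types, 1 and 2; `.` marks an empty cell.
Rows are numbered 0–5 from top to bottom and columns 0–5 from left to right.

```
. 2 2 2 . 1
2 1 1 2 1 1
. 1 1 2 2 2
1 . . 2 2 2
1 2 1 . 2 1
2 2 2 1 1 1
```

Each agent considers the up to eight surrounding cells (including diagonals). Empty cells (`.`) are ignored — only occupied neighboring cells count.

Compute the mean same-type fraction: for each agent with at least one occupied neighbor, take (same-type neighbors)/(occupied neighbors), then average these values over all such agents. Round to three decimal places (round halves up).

0.561

(0,1)2 2/4
(0,2)2 3/5
(0,3)2 2/4
(0,5)1 2/2
(1,0)2 1/3
(1,1)1 3/6
(1,2)1 3/8
(1,3)2 4/7
(1,4)1 2/7
(1,5)1 2/4
(2,1)1 4/5
(2,2)1 3/6
(2,3)2 4/7
(2,4)2 6/8
(2,5)2 3/5
(3,0)1 2/3
(3,3)2 4/6
(3,4)2 6/7
(3,5)2 4/5
(4,0)1 1/4
(4,1)2 3/6
(4,2)1 1/5
(4,4)2 3/7
(4,5)1 2/5
(5,0)2 2/3
(5,1)2 3/5
(5,2)2 2/4
(5,3)1 2/4
(5,4)1 3/4
(5,5)1 2/3
Sum over 30 agents: 2/4 + 3/5 + 2/4 + 2/2 + 1/3 + 3/6 + 3/8 + 4/7 + 2/7 + 2/4 + 4/5 + 3/6 + 4/7 + 6/8 + 3/5 + 2/3 + 4/6 + 6/7 + 4/5 + 1/4 + 3/6 + 1/5 + 3/7 + 2/5 + 2/3 + 3/5 + 2/4 + 2/4 + 3/4 + 2/3 = 943/56; mean = 943/56 ÷ 30 = 943/1680 = 0.561309… → 0.561.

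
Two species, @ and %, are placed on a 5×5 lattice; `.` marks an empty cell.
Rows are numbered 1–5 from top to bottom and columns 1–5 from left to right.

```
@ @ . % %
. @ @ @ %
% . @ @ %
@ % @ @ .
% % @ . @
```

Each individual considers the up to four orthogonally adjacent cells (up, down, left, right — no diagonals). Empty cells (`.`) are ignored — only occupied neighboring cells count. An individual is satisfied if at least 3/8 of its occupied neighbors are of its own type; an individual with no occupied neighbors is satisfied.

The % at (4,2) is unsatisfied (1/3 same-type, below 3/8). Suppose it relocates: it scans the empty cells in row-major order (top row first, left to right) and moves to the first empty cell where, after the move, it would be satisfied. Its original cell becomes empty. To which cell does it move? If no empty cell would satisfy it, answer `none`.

Vacating (4,2). Empty cells in order:
  (1,3): 1/3 same-type → still unsatisfied.
  (2,1): 1/3 same-type → still unsatisfied.
  (3,2): 1/3 same-type → still unsatisfied.
  (4,5): 1/3 same-type → still unsatisfied.
  (5,4): 0/3 same-type → still unsatisfied.

none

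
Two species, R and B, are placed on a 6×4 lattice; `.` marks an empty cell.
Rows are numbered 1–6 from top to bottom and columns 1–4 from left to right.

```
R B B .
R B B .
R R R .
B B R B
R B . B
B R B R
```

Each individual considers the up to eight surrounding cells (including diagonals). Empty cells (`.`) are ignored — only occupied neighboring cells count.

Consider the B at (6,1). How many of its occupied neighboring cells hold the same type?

1

Occupied neighbors of (6,1): (5,1)=R, (5,2)=B, (6,2)=R.
Same type (B): 1 of 3.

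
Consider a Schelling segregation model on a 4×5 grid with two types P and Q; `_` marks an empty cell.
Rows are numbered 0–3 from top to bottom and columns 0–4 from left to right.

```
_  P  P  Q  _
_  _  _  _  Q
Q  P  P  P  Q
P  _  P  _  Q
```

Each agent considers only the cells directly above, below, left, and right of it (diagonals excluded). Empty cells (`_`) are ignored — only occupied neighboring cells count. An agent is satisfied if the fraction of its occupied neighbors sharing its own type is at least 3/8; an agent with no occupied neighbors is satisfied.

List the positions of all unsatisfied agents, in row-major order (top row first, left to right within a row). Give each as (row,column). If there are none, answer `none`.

(0,3), (2,0), (3,0)

(0,1)P 1/1 ✓
(0,2)P 1/2 ✓
(0,3)Q 0/1 ✗
(1,4)Q 1/1 ✓
(2,0)Q 0/2 ✗
(2,1)P 1/2 ✓
(2,2)P 3/3 ✓
(2,3)P 1/2 ✓
(2,4)Q 2/3 ✓
(3,0)P 0/1 ✗
(3,2)P 1/1 ✓
(3,4)Q 1/1 ✓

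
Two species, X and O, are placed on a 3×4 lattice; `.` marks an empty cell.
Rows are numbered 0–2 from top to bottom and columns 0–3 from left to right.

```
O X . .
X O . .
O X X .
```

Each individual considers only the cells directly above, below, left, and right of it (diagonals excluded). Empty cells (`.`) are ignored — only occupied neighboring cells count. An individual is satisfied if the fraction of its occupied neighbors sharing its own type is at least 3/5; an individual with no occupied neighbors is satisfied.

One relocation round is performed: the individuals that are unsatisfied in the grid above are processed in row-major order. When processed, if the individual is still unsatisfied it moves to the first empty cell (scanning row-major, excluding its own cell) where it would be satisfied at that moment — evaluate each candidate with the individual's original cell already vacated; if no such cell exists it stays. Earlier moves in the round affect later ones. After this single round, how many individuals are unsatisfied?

Initially unsatisfied (in order): (0,0), (0,1), (1,0), (1,1), (2,0), (2,1).
  (0,0) → (0,3).
  (0,1) → (0,0).
  (1,0) → (2,3).
  (1,1) → (0,2).
  (2,0): no empty cell satisfies it; stays.
  (2,1) → (1,1).
Resulting grid:
X . O O
. X . .
O . X X
All satisfied now.

0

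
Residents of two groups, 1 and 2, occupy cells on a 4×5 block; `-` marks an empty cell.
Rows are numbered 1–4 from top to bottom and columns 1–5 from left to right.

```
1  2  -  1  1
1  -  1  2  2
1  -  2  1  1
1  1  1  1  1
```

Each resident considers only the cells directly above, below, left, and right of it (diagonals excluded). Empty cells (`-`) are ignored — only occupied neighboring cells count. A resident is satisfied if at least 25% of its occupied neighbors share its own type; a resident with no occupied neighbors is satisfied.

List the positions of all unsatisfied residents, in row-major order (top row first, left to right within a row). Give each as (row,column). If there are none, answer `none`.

(1,2), (2,3), (3,3)

(1,1)1 1/2 satisfied
(1,2)2 0/1 not
(1,4)1 1/2 satisfied
(1,5)1 1/2 satisfied
(2,1)1 2/2 satisfied
(2,3)1 0/2 not
(2,4)2 1/4 satisfied
(2,5)2 1/3 satisfied
(3,1)1 2/2 satisfied
(3,3)2 0/3 not
(3,4)1 2/4 satisfied
(3,5)1 2/3 satisfied
(4,1)1 2/2 satisfied
(4,2)1 2/2 satisfied
(4,3)1 2/3 satisfied
(4,4)1 3/3 satisfied
(4,5)1 2/2 satisfied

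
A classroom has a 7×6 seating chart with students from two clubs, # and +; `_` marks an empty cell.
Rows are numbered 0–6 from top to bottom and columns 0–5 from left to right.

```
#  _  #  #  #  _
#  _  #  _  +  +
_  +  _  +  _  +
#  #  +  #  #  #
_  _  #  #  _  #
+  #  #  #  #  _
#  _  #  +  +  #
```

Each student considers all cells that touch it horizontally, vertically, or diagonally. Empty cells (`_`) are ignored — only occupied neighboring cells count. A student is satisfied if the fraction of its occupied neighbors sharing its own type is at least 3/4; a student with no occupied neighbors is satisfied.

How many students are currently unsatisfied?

21

Row 0: (0,0)# 1/1 ✓ · (0,2)# 2/2 ✓ · (0,3)# 3/4 ✓ · (0,4)# 1/3 ✗
Row 1: (1,0)# 1/2 ✗ · (1,2)# 2/4 ✗ · (1,4)+ 3/5 ✗ · (1,5)+ 2/3 ✗
Row 2: (2,1)+ 1/5 ✗ · (2,3)+ 2/5 ✗ · (2,5)+ 2/4 ✗
Row 3: (3,0)# 1/2 ✗ · (3,1)# 2/4 ✗ · (3,2)+ 2/6 ✗ · (3,3)# 3/5 ✗ · (3,4)# 4/6 ✗ · (3,5)# 2/3 ✗
Row 4: (4,2)# 6/7 ✓ · (4,3)# 6/7 ✓ · (4,5)# 3/3 ✓
Row 5: (5,0)+ 0/2 ✗ · (5,1)# 4/5 ✓ · (5,2)# 5/6 ✓ · (5,3)# 5/7 ✗ · (5,4)# 4/6 ✗
Row 6: (6,0)# 1/2 ✗ · (6,2)# 3/4 ✓ · (6,3)+ 1/5 ✗ · (6,4)+ 1/4 ✗ · (6,5)# 1/2 ✗
Unsatisfied: (0,4), (1,0), (1,2), (1,4), (1,5), (2,1), (2,3), (2,5), (3,0), (3,1), (3,2), (3,3), (3,4), (3,5), (5,0), (5,3), (5,4), (6,0), (6,3), (6,4), (6,5) — 21 in total.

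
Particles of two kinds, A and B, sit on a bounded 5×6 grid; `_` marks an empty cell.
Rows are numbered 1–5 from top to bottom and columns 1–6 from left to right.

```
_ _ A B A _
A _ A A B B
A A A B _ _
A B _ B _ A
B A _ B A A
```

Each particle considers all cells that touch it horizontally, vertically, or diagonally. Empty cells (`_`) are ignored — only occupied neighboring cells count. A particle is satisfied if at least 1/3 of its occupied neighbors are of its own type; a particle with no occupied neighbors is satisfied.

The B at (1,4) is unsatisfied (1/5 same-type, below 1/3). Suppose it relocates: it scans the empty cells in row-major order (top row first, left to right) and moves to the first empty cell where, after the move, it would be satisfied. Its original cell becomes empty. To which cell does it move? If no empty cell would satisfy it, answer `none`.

Vacating (1,4). Empty cells in order:
  (1,1): 0/1 same-type → still unsatisfied.
  (1,2): 0/3 same-type → still unsatisfied.
  (1,6): 2/3 same-type → satisfied — stop here.

(1,6)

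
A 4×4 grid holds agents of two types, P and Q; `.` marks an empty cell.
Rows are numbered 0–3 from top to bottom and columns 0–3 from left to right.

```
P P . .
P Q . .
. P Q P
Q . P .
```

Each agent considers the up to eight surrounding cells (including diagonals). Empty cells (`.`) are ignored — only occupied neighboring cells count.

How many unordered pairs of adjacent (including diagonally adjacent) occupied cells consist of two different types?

8

Scan each occupied cell's neighbors to the right and below (and the two forward diagonals) so each pair is counted once.
Row 0: P(0,0)–P(0,1)= P(0,0)–P(1,0)= P(0,0)–Q(1,1)≠ P(0,1)–Q(1,1)≠ P(0,1)–P(1,0)=  → 2/5 unlike.
Row 1: P(1,0)–Q(1,1)≠ P(1,0)–P(2,1)= Q(1,1)–P(2,1)≠ Q(1,1)–Q(2,2)=  → 2/4 unlike.
Row 2: P(2,1)–Q(2,2)≠ P(2,1)–P(3,2)= P(2,1)–Q(3,0)≠ Q(2,2)–P(2,3)≠ Q(2,2)–P(3,2)≠ P(2,3)–P(3,2)=  → 4/6 unlike.
Total adjacent occupied pairs: 15; unlike-type pairs: 8.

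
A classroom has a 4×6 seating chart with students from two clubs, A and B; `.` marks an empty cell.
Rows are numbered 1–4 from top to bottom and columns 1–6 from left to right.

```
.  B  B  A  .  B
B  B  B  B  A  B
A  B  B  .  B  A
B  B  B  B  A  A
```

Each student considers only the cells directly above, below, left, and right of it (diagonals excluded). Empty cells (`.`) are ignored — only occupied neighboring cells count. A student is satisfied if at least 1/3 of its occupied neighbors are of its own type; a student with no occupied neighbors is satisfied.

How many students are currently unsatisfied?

4

Row 1: (1,2)B 2/2 satisfied · (1,3)B 2/3 satisfied · (1,4)A 0/2 not · (1,6)B 1/1 satisfied
Row 2: (2,1)B 1/2 satisfied · (2,2)B 4/4 satisfied · (2,3)B 4/4 satisfied · (2,4)B 1/3 satisfied · (2,5)A 0/3 not · (2,6)B 1/3 satisfied
Row 3: (3,1)A 0/3 not · (3,2)B 3/4 satisfied · (3,3)B 3/3 satisfied · (3,5)B 0/3 not · (3,6)A 1/3 satisfied
Row 4: (4,1)B 1/2 satisfied · (4,2)B 3/3 satisfied · (4,3)B 3/3 satisfied · (4,4)B 1/2 satisfied · (4,5)A 1/3 satisfied · (4,6)A 2/2 satisfied
Unsatisfied: (1,4), (2,5), (3,1), (3,5) — 4 in total.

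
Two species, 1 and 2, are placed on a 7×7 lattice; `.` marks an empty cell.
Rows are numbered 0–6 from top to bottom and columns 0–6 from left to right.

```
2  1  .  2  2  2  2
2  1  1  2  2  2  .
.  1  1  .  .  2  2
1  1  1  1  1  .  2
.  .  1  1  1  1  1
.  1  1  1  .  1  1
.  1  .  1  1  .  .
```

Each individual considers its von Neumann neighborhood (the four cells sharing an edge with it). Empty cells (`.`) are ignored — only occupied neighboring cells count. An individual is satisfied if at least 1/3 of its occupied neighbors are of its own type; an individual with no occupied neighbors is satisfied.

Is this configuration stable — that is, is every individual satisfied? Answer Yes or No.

Yes

Row 0: (0,0)2 1/2 ✓ · (0,1)1 1/2 ✓ · (0,3)2 2/2 ✓ · (0,4)2 3/3 ✓ · (0,5)2 3/3 ✓ · (0,6)2 1/1 ✓
Row 1: (1,0)2 1/2 ✓ · (1,1)1 3/4 ✓ · (1,2)1 2/3 ✓ · (1,3)2 2/3 ✓ · (1,4)2 3/3 ✓ · (1,5)2 3/3 ✓
Row 2: (2,1)1 3/3 ✓ · (2,2)1 3/3 ✓ · (2,5)2 2/2 ✓ · (2,6)2 2/2 ✓
Row 3: (3,0)1 1/1 ✓ · (3,1)1 3/3 ✓ · (3,2)1 4/4 ✓ · (3,3)1 3/3 ✓ · (3,4)1 2/2 ✓ · (3,6)2 1/2 ✓
Row 4: (4,2)1 3/3 ✓ · (4,3)1 4/4 ✓ · (4,4)1 3/3 ✓ · (4,5)1 3/3 ✓ · (4,6)1 2/3 ✓
Row 5: (5,1)1 2/2 ✓ · (5,2)1 3/3 ✓ · (5,3)1 3/3 ✓ · (5,5)1 2/2 ✓ · (5,6)1 2/2 ✓
Row 6: (6,1)1 1/1 ✓ · (6,3)1 2/2 ✓ · (6,4)1 1/1 ✓
All meet the threshold, so the configuration is stable.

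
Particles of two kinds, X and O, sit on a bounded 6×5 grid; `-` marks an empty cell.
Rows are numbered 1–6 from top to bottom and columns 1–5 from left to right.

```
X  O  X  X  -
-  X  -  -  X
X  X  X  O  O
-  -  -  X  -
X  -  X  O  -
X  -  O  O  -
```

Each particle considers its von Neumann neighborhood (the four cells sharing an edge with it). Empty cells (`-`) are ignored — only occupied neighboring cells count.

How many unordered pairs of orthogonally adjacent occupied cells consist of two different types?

Scan each occupied cell's neighbors to the right and below so each pair is counted once.
Row 1: X(1,1)–O(1,2)≠ O(1,2)–X(1,3)≠ O(1,2)–X(2,2)≠ X(1,3)–X(1,4)=  → 3/4 unlike.
Row 2: X(2,2)–X(3,2)= X(2,5)–O(3,5)≠  → 1/2 unlike.
Row 3: X(3,1)–X(3,2)= X(3,2)–X(3,3)= X(3,3)–O(3,4)≠ O(3,4)–O(3,5)= O(3,4)–X(4,4)≠  → 2/5 unlike.
Row 4: X(4,4)–O(5,4)≠  → 1/1 unlike.
Row 5: X(5,1)–X(6,1)= X(5,3)–O(5,4)≠ X(5,3)–O(6,3)≠ O(5,4)–O(6,4)=  → 2/4 unlike.
Row 6: O(6,3)–O(6,4)=  → 0/1 unlike.
Total adjacent occupied pairs: 17; unlike-type pairs: 9.

9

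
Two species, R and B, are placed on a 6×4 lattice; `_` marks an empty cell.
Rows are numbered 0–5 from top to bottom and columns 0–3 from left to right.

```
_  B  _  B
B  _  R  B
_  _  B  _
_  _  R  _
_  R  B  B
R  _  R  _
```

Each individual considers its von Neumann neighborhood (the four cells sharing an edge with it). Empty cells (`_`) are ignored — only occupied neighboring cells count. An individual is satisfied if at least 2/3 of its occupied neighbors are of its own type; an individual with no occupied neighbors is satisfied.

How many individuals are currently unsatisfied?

(0,1)B 0/0 satisfied
(0,3)B 1/1 satisfied
(1,0)B 0/0 satisfied
(1,2)R 0/2 not
(1,3)B 1/2 not
(2,2)B 0/2 not
(3,2)R 0/2 not
(4,1)R 0/1 not
(4,2)B 1/4 not
(4,3)B 1/1 satisfied
(5,0)R 0/0 satisfied
(5,2)R 0/1 not
Unsatisfied: (1,2), (1,3), (2,2), (3,2), (4,1), (4,2), (5,2) — 7 in total.

7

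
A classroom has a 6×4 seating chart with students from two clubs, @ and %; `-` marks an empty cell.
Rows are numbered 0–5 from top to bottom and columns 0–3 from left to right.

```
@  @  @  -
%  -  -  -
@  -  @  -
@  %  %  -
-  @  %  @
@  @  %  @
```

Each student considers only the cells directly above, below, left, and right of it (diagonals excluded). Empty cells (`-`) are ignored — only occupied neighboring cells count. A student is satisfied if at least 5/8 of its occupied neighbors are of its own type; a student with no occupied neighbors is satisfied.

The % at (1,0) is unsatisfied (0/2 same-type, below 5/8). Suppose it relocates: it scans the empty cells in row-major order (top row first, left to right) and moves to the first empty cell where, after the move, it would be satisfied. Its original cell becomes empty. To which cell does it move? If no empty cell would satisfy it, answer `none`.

Vacating (1,0). Empty cells in order:
  (0,3): 0/1 same-type → still unsatisfied.
  (1,1): 0/1 same-type → still unsatisfied.
  (1,2): 0/2 same-type → still unsatisfied.
  (1,3): 0/0 same-type → satisfied — stop here.

(1,3)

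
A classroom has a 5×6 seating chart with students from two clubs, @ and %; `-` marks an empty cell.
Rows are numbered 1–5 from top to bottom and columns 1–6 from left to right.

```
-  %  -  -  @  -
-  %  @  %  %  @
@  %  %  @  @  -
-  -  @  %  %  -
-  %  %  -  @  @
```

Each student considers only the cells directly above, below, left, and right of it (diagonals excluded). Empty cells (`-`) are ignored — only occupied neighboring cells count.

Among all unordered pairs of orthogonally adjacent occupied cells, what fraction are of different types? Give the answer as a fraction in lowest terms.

Scan each occupied cell's neighbors to the right and below so each pair is counted once.
From row 1: 1 unlike of 2 pairs (running 1/2).
From row 2: 6 unlike of 8 pairs (running 7/10).
From row 3: 5 unlike of 7 pairs (running 12/17).
From row 4: 3 unlike of 4 pairs (running 15/21).
From row 5: 0 unlike of 2 pairs (running 15/23).
Total adjacent occupied pairs: 23; unlike-type pairs: 15.
15/23 is already in lowest terms.

15/23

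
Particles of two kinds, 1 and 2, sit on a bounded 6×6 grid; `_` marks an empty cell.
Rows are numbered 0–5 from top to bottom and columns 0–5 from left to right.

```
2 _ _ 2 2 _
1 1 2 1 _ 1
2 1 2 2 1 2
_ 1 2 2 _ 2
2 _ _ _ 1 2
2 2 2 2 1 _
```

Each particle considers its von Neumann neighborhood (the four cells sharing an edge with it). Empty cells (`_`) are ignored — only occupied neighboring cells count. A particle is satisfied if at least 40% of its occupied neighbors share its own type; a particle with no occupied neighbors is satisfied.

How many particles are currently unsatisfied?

(0,0)2 0/1 ✗
(0,3)2 1/2 ✓
(0,4)2 1/1 ✓
(1,0)1 1/3 ✗
(1,1)1 2/3 ✓
(1,2)2 1/3 ✗
(1,3)1 0/3 ✗
(1,5)1 0/1 ✗
(2,0)2 0/2 ✗
(2,1)1 2/4 ✓
(2,2)2 3/4 ✓
(2,3)2 2/4 ✓
(2,4)1 0/2 ✗
(2,5)2 1/3 ✗
(3,1)1 1/2 ✓
(3,2)2 2/3 ✓
(3,3)2 2/2 ✓
(3,5)2 2/2 ✓
(4,0)2 1/1 ✓
(4,4)1 1/2 ✓
(4,5)2 1/2 ✓
(5,0)2 2/2 ✓
(5,1)2 2/2 ✓
(5,2)2 2/2 ✓
(5,3)2 1/2 ✓
(5,4)1 1/2 ✓
Unsatisfied: (0,0), (1,0), (1,2), (1,3), (1,5), (2,0), (2,4), (2,5) — 8 in total.

8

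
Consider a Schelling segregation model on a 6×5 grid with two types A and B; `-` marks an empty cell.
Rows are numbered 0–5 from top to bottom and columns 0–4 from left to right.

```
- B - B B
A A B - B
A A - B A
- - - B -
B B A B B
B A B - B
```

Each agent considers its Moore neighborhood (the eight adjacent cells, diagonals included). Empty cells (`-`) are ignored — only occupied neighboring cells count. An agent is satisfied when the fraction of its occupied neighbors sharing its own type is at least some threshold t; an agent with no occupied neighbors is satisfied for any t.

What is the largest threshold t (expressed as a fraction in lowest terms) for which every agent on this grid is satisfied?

Row 0: (0,1)B 1/3 · (0,3)B 3/3 · (0,4)B 2/2
Row 1: (1,0)A 3/4 · (1,1)A 3/5 · (1,2)B 3/5 · (1,4)B 3/4
Row 2: (2,0)A 3/3 · (2,1)A 3/4 · (2,3)B 3/4 · (2,4)A 0/3
Row 3: (3,3)B 3/5
Row 4: (4,0)B 2/3 · (4,1)B 3/5 · (4,2)A 1/5 · (4,3)B 4/5 · (4,4)B 3/3
Row 5: (5,0)B 2/3 · (5,1)A 1/5 · (5,2)B 2/4 · (5,4)B 2/2
The smallest same-type fraction is 0/3 at (2,4), which reduces to 0/1. Any threshold above that leaves this agent unsatisfied.

0/1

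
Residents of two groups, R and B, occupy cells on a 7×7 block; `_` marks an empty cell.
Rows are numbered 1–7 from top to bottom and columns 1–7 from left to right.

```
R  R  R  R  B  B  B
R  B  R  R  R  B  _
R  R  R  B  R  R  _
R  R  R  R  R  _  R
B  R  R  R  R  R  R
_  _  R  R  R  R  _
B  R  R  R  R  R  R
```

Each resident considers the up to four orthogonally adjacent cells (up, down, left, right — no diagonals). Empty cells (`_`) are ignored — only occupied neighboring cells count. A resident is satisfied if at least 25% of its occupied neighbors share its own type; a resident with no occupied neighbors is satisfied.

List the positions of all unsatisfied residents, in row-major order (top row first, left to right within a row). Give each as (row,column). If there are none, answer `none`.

Row 1: (1,1)R 2/2 satisfied · (1,2)R 2/3 satisfied · (1,3)R 3/3 satisfied · (1,4)R 2/3 satisfied · (1,5)B 1/3 satisfied · (1,6)B 3/3 satisfied · (1,7)B 1/1 satisfied
Row 2: (2,1)R 2/3 satisfied · (2,2)B 0/4 not · (2,3)R 3/4 satisfied · (2,4)R 3/4 satisfied · (2,5)R 2/4 satisfied · (2,6)B 1/3 satisfied
Row 3: (3,1)R 3/3 satisfied · (3,2)R 3/4 satisfied · (3,3)R 3/4 satisfied · (3,4)B 0/4 not · (3,5)R 3/4 satisfied · (3,6)R 1/2 satisfied
Row 4: (4,1)R 2/3 satisfied · (4,2)R 4/4 satisfied · (4,3)R 4/4 satisfied · (4,4)R 3/4 satisfied · (4,5)R 3/3 satisfied · (4,7)R 1/1 satisfied
Row 5: (5,1)B 0/2 not · (5,2)R 2/3 satisfied · (5,3)R 4/4 satisfied · (5,4)R 4/4 satisfied · (5,5)R 4/4 satisfied · (5,6)R 3/3 satisfied · (5,7)R 2/2 satisfied
Row 6: (6,3)R 3/3 satisfied · (6,4)R 4/4 satisfied · (6,5)R 4/4 satisfied · (6,6)R 3/3 satisfied
Row 7: (7,1)B 0/1 not · (7,2)R 1/2 satisfied · (7,3)R 3/3 satisfied · (7,4)R 3/3 satisfied · (7,5)R 3/3 satisfied · (7,6)R 3/3 satisfied · (7,7)R 1/1 satisfied

(2,2), (3,4), (5,1), (7,1)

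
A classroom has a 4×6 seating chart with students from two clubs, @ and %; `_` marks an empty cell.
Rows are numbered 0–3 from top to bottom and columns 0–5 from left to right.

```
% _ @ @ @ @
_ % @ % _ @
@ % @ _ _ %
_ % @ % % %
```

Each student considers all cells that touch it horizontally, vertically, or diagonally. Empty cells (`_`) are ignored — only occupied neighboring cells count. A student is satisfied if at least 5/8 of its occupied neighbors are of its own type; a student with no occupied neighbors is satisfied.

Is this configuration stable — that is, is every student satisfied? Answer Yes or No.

Row 0: (0,0)% 1/1 ✓ · (0,2)@ 2/4 ✗ · (0,3)@ 3/4 ✓ · (0,4)@ 3/4 ✓ · (0,5)@ 2/2 ✓
Row 1: (1,1)% 2/6 ✗ · (1,2)@ 3/6 ✗ · (1,3)% 0/5 ✗ · (1,5)@ 2/3 ✓
Row 2: (2,0)@ 0/3 ✗ · (2,1)% 2/6 ✗ · (2,2)@ 2/7 ✗ · (2,5)% 2/3 ✓
Row 3: (3,1)% 1/4 ✗ · (3,2)@ 1/4 ✗ · (3,3)% 1/3 ✗ · (3,4)% 3/3 ✓ · (3,5)% 2/2 ✓
For instance (0,2) has only 2/4 same-type neighbors, below 5/8.

No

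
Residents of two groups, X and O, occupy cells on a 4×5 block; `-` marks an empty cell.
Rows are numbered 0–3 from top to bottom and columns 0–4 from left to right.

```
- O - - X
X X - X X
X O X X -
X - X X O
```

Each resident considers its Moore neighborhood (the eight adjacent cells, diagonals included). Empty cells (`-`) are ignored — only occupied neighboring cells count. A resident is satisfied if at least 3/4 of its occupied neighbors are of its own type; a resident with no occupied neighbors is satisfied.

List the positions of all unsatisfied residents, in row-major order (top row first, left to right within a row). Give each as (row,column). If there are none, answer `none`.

(0,1), (1,0), (1,1), (2,1), (3,0), (3,4)

(0,1)O 0/2 not
(0,4)X 2/2 satisfied
(1,0)X 2/4 not
(1,1)X 3/5 not
(1,3)X 4/4 satisfied
(1,4)X 3/3 satisfied
(2,0)X 3/4 satisfied
(2,1)O 0/6 not
(2,2)X 5/6 satisfied
(2,3)X 5/6 satisfied
(3,0)X 1/2 not
(3,2)X 3/4 satisfied
(3,3)X 3/4 satisfied
(3,4)O 0/2 not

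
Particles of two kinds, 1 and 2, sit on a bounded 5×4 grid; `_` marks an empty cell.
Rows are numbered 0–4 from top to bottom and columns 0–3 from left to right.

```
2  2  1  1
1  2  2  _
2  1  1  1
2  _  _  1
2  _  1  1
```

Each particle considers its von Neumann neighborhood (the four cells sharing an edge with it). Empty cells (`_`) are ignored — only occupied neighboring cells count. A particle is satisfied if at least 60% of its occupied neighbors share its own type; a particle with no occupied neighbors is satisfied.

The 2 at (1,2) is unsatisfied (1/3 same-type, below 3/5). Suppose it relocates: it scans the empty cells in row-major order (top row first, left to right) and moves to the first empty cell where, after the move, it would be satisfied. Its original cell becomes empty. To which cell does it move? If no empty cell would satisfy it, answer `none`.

Vacating (1,2). Empty cells in order:
  (1,3): 0/2 same-type → still unsatisfied.
  (3,1): 1/2 same-type → still unsatisfied.
  (3,2): 0/3 same-type → still unsatisfied.
  (4,1): 1/2 same-type → still unsatisfied.

none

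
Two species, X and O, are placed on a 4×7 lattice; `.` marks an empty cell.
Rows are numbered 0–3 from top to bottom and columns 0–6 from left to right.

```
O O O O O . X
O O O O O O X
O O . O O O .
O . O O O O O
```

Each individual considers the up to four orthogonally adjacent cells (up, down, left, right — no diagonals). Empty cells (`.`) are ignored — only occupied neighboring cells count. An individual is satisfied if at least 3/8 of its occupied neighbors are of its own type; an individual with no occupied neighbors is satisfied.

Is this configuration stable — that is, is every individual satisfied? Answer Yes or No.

Row 0: (0,0)O 2/2 satisfied · (0,1)O 3/3 satisfied · (0,2)O 3/3 satisfied · (0,3)O 3/3 satisfied · (0,4)O 2/2 satisfied · (0,6)X 1/1 satisfied
Row 1: (1,0)O 3/3 satisfied · (1,1)O 4/4 satisfied · (1,2)O 3/3 satisfied · (1,3)O 4/4 satisfied · (1,4)O 4/4 satisfied · (1,5)O 2/3 satisfied · (1,6)X 1/2 satisfied
Row 2: (2,0)O 3/3 satisfied · (2,1)O 2/2 satisfied · (2,3)O 3/3 satisfied · (2,4)O 4/4 satisfied · (2,5)O 3/3 satisfied
Row 3: (3,0)O 1/1 satisfied · (3,2)O 1/1 satisfied · (3,3)O 3/3 satisfied · (3,4)O 3/3 satisfied · (3,5)O 3/3 satisfied · (3,6)O 1/1 satisfied
All meet the threshold, so the configuration is stable.

Yes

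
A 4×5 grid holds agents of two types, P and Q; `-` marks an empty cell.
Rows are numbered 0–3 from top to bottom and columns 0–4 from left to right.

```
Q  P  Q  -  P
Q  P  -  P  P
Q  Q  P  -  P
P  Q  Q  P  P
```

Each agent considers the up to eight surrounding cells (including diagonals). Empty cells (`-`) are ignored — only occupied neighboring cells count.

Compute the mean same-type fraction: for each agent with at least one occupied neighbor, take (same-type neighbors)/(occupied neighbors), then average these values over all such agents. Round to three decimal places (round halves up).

Row 0: (0,0)Q 1/3 · (0,1)P 1/4 · (0,2)Q 0/3 · (0,4)P 2/2
Row 1: (1,0)Q 3/5 · (1,1)P 2/7 · (1,3)P 4/5 · (1,4)P 3/3
Row 2: (2,0)Q 3/5 · (2,1)Q 4/7 · (2,2)P 3/6 · (2,4)P 4/4
Row 3: (3,0)P 0/3 · (3,1)Q 3/5 · (3,2)Q 2/4 · (3,3)P 3/4 · (3,4)P 2/2
Sum over 17 agents: 1/3 + 1/4 + 0/3 + 2/2 + 3/5 + 2/7 + 4/5 + 3/3 + 3/5 + 4/7 + 3/6 + 4/4 + 0/3 + 3/5 + 2/4 + 3/4 + 2/2 = 1028/105; mean = 1028/105 ÷ 17 = 1028/1785 = 0.575910… → 0.576.

0.576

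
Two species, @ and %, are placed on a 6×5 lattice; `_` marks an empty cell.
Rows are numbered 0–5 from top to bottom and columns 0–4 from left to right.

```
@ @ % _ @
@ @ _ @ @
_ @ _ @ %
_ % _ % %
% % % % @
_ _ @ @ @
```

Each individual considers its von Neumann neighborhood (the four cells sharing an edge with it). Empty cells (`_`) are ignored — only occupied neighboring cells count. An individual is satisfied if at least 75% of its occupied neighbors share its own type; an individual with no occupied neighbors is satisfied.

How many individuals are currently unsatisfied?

Row 0: (0,0)@ 2/2 satisfied · (0,1)@ 2/3 not · (0,2)% 0/1 not · (0,4)@ 1/1 satisfied
Row 1: (1,0)@ 2/2 satisfied · (1,1)@ 3/3 satisfied · (1,3)@ 2/2 satisfied · (1,4)@ 2/3 not
Row 2: (2,1)@ 1/2 not · (2,3)@ 1/3 not · (2,4)% 1/3 not
Row 3: (3,1)% 1/2 not · (3,3)% 2/3 not · (3,4)% 2/3 not
Row 4: (4,0)% 1/1 satisfied · (4,1)% 3/3 satisfied · (4,2)% 2/3 not · (4,3)% 2/4 not · (4,4)@ 1/3 not
Row 5: (5,2)@ 1/2 not · (5,3)@ 2/3 not · (5,4)@ 2/2 satisfied
Unsatisfied: (0,1), (0,2), (1,4), (2,1), (2,3), (2,4), (3,1), (3,3), (3,4), (4,2), (4,3), (4,4), (5,2), (5,3) — 14 in total.

14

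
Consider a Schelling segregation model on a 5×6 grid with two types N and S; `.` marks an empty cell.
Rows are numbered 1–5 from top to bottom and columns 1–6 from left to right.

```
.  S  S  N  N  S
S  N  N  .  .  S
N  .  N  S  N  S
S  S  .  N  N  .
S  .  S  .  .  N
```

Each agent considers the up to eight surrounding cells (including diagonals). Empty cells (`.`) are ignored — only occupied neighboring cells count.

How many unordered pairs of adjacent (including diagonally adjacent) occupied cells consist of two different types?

Scan each occupied cell's neighbors to the right and below (and the two forward diagonals) so each pair is counted once.
Row 1: S(1,2)–S(1,3)= S(1,2)–N(2,2)≠ S(1,2)–N(2,3)≠ S(1,2)–S(2,1)= S(1,3)–N(1,4)≠ S(1,3)–N(2,3)≠ S(1,3)–N(2,2)≠ N(1,4)–N(1,5)= N(1,4)–N(2,3)= N(1,5)–S(1,6)≠ N(1,5)–S(2,6)≠ S(1,6)–S(2,6)=  → 7/12 unlike.
Row 2: S(2,1)–N(2,2)≠ S(2,1)–N(3,1)≠ N(2,2)–N(2,3)= N(2,2)–N(3,3)= N(2,2)–N(3,1)= N(2,3)–N(3,3)= N(2,3)–S(3,4)≠ S(2,6)–S(3,6)= S(2,6)–N(3,5)≠  → 4/9 unlike.
Row 3: N(3,1)–S(4,1)≠ N(3,1)–S(4,2)≠ N(3,3)–S(3,4)≠ N(3,3)–N(4,4)= N(3,3)–S(4,2)≠ S(3,4)–N(3,5)≠ S(3,4)–N(4,4)≠ S(3,4)–N(4,5)≠ N(3,5)–S(3,6)≠ N(3,5)–N(4,5)= N(3,5)–N(4,4)= S(3,6)–N(4,5)≠  → 9/12 unlike.
Row 4: S(4,1)–S(4,2)= S(4,1)–S(5,1)= S(4,2)–S(5,3)= S(4,2)–S(5,1)= N(4,4)–N(4,5)= N(4,4)–S(5,3)≠ N(4,5)–N(5,6)=  → 1/7 unlike.
Total adjacent occupied pairs: 40; unlike-type pairs: 21.

21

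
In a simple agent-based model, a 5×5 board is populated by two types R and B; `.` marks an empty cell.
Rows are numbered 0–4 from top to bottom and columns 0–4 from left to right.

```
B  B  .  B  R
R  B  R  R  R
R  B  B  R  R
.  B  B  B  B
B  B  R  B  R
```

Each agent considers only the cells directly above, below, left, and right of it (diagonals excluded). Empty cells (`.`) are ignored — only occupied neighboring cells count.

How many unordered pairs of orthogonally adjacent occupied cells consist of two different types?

Scan each occupied cell's neighbors to the right and below so each pair is counted once.
From row 0: 3 unlike of 6 pairs (running 3/6).
From row 1: 3 unlike of 9 pairs (running 6/15).
From row 2: 4 unlike of 8 pairs (running 10/23).
From row 3: 2 unlike of 7 pairs (running 12/30).
From row 4: 3 unlike of 4 pairs (running 15/34).
Total adjacent occupied pairs: 34; unlike-type pairs: 15.

15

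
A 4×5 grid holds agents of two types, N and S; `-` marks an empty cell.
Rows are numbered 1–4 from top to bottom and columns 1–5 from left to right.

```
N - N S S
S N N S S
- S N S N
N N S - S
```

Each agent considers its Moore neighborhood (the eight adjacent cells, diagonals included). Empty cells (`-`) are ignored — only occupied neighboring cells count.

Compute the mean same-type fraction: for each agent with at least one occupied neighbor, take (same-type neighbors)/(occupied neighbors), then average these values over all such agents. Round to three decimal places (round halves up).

Row 1: (1,1)N 1/2 · (1,3)N 2/4 · (1,4)S 3/5 · (1,5)S 3/3
Row 2: (2,1)S 1/3 · (2,2)N 4/6 · (2,3)N 3/7 · (2,4)S 4/8 · (2,5)S 4/5
Row 3: (3,2)S 2/7 · (3,3)N 3/7 · (3,4)S 4/7 · (3,5)N 0/4
Row 4: (4,1)N 1/2 · (4,2)N 2/4 · (4,3)S 2/4 · (4,5)S 1/2
Sum over 17 agents: 1/2 + 2/4 + 3/5 + 3/3 + 1/3 + 4/6 + 3/7 + 4/8 + 4/5 + 2/7 + 3/7 + 4/7 + 0/4 + 1/2 + 2/4 + 2/4 + 1/2 = 603/70; mean = 603/70 ÷ 17 = 603/1190 = 0.506722… → 0.507.

0.507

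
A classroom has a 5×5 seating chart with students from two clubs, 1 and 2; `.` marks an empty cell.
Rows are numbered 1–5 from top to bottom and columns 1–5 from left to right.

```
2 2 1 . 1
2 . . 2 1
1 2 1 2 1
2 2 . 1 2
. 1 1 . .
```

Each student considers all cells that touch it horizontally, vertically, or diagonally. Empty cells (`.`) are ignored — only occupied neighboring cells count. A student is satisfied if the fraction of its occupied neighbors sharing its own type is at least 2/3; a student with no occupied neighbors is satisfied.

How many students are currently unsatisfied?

Row 1: (1,1)2 2/2 ✓ · (1,2)2 2/3 ✓ · (1,3)1 0/2 ✗ · (1,5)1 1/2 ✗
Row 2: (2,1)2 3/4 ✓ · (2,4)2 1/6 ✗ · (2,5)1 2/4 ✗
Row 3: (3,1)1 0/4 ✗ · (3,2)2 3/5 ✗ · (3,3)1 1/5 ✗ · (3,4)2 2/6 ✗ · (3,5)1 2/5 ✗
Row 4: (4,1)2 2/4 ✗ · (4,2)2 2/6 ✗ · (4,4)1 3/5 ✗ · (4,5)2 1/3 ✗
Row 5: (5,2)1 1/3 ✗ · (5,3)1 2/3 ✓
Unsatisfied: (1,3), (1,5), (2,4), (2,5), (3,1), (3,2), (3,3), (3,4), (3,5), (4,1), (4,2), (4,4), (4,5), (5,2) — 14 in total.

14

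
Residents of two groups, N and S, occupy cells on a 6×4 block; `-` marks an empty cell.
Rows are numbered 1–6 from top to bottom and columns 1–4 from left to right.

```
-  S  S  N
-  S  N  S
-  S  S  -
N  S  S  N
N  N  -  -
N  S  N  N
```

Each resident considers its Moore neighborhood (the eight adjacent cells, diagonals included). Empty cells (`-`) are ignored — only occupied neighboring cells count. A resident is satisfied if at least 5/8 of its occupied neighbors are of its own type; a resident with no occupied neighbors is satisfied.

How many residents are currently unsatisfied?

Row 1: (1,2)S 2/3 ok · (1,3)S 3/5 unhappy · (1,4)N 1/3 unhappy
Row 2: (2,2)S 4/5 ok · (2,3)N 1/7 unhappy · (2,4)S 2/4 unhappy
Row 3: (3,2)S 4/6 ok · (3,3)S 5/7 ok
Row 4: (4,1)N 2/4 unhappy · (4,2)S 3/6 unhappy · (4,3)S 3/5 unhappy · (4,4)N 0/2 unhappy
Row 5: (5,1)N 3/5 unhappy · (5,2)N 4/7 unhappy
Row 6: (6,1)N 2/3 ok · (6,2)S 0/4 unhappy · (6,3)N 2/3 ok · (6,4)N 1/1 ok
Unsatisfied: (1,3), (1,4), (2,3), (2,4), (4,1), (4,2), (4,3), (4,4), (5,1), (5,2), (6,2) — 11 in total.

11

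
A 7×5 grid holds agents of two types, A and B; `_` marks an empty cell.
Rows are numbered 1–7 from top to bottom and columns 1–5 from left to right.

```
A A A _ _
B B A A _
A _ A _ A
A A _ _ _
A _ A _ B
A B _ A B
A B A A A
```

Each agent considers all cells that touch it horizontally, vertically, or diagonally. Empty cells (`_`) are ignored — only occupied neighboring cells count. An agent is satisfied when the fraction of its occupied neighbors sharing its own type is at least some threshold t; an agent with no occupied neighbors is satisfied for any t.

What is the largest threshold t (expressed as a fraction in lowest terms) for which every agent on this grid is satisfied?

1/7

Row 1: (1,1)A 1/3 · (1,2)A 3/5 · (1,3)A 3/4
Row 2: (2,1)B 1/4 · (2,2)B 1/7 · (2,3)A 4/5 · (2,4)A 4/4
Row 3: (3,1)A 2/4 · (3,3)A 3/4 · (3,5)A 1/1
Row 4: (4,1)A 3/3 · (4,2)A 5/5
Row 5: (5,1)A 3/4 · (5,3)A 2/3 · (5,5)B 1/2
Row 6: (6,1)A 2/4 · (6,2)B 1/6 · (6,4)A 4/6 · (6,5)B 1/4
Row 7: (7,1)A 1/3 · (7,2)B 1/4 · (7,3)A 2/4 · (7,4)A 3/4 · (7,5)A 2/3
The smallest same-type fraction is 1/7 at (2,2), which reduces to 1/7. Any threshold above that leaves this agent unsatisfied.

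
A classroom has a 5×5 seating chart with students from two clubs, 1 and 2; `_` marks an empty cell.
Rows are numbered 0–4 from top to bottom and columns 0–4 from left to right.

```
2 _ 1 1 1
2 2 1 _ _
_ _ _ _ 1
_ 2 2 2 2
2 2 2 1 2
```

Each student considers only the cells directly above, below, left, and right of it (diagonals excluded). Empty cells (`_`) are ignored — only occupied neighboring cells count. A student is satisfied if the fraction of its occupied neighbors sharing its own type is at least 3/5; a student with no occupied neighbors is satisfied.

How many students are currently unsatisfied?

Row 0: (0,0)2 1/1 ✓ · (0,2)1 2/2 ✓ · (0,3)1 2/2 ✓ · (0,4)1 1/1 ✓
Row 1: (1,0)2 2/2 ✓ · (1,1)2 1/2 ✗ · (1,2)1 1/2 ✗
Row 2: (2,4)1 0/1 ✗
Row 3: (3,1)2 2/2 ✓ · (3,2)2 3/3 ✓ · (3,3)2 2/3 ✓ · (3,4)2 2/3 ✓
Row 4: (4,0)2 1/1 ✓ · (4,1)2 3/3 ✓ · (4,2)2 2/3 ✓ · (4,3)1 0/3 ✗ · (4,4)2 1/2 ✗
Unsatisfied: (1,1), (1,2), (2,4), (4,3), (4,4) — 5 in total.

5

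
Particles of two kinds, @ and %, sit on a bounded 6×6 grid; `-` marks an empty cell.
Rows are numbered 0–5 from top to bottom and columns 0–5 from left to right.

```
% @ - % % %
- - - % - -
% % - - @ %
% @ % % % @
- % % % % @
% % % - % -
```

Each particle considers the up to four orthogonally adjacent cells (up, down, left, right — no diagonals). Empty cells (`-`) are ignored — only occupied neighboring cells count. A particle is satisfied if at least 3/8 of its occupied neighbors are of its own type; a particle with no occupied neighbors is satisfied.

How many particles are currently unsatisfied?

Row 0: (0,0)% 0/1 ✗ · (0,1)@ 0/1 ✗ · (0,3)% 2/2 ✓ · (0,4)% 2/2 ✓ · (0,5)% 1/1 ✓
Row 1: (1,3)% 1/1 ✓
Row 2: (2,0)% 2/2 ✓ · (2,1)% 1/2 ✓ · (2,4)@ 0/2 ✗ · (2,5)% 0/2 ✗
Row 3: (3,0)% 1/2 ✓ · (3,1)@ 0/4 ✗ · (3,2)% 2/3 ✓ · (3,3)% 3/3 ✓ · (3,4)% 2/4 ✓ · (3,5)@ 1/3 ✗
Row 4: (4,1)% 2/3 ✓ · (4,2)% 4/4 ✓ · (4,3)% 3/3 ✓ · (4,4)% 3/4 ✓ · (4,5)@ 1/2 ✓
Row 5: (5,0)% 1/1 ✓ · (5,1)% 3/3 ✓ · (5,2)% 2/2 ✓ · (5,4)% 1/1 ✓
Unsatisfied: (0,0), (0,1), (2,4), (2,5), (3,1), (3,5) — 6 in total.

6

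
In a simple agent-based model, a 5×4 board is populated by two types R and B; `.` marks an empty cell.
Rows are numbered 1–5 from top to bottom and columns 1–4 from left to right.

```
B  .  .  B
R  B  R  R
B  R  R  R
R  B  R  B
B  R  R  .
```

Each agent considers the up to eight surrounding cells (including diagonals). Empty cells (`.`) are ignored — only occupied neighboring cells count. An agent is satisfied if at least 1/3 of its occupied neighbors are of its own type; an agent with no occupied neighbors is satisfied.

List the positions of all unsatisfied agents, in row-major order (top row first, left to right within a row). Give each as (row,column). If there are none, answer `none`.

Row 1: (1,1)B 1/2 satisfied · (1,4)B 0/2 not
Row 2: (2,1)R 1/4 not · (2,2)B 2/6 satisfied · (2,3)R 4/6 satisfied · (2,4)R 3/4 satisfied
Row 3: (3,1)B 2/5 satisfied · (3,2)R 5/8 satisfied · (3,3)R 5/8 satisfied · (3,4)R 4/5 satisfied
Row 4: (4,1)R 2/5 satisfied · (4,2)B 2/8 not · (4,3)R 5/7 satisfied · (4,4)B 0/4 not
Row 5: (5,1)B 1/3 satisfied · (5,2)R 3/5 satisfied · (5,3)R 2/4 satisfied

(1,4), (2,1), (4,2), (4,4)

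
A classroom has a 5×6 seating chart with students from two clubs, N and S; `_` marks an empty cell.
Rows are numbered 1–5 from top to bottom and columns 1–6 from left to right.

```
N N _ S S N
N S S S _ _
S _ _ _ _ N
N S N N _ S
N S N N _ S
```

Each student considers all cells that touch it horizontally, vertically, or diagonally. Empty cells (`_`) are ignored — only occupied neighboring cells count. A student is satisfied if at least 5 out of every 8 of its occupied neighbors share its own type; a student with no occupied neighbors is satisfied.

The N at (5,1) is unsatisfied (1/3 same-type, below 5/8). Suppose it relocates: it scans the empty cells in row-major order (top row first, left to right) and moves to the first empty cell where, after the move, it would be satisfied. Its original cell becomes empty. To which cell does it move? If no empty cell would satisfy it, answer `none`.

Vacating (5,1). Empty cells in order:
  (1,3): 1/5 same-type → still unsatisfied.
  (2,5): 2/5 same-type → still unsatisfied.
  (2,6): 2/3 same-type → satisfied — stop here.

(2,6)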